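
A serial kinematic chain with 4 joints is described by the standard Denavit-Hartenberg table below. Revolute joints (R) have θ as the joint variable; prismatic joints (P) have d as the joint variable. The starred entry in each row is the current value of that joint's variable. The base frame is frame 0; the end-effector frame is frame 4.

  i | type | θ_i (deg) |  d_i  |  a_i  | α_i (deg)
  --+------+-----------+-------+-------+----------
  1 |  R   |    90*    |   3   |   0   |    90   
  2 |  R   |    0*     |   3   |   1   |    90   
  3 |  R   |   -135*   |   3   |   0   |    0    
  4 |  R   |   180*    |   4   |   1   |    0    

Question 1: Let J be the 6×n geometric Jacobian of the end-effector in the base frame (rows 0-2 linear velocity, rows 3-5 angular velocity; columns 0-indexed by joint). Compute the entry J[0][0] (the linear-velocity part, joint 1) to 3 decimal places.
axis z_0 = ẑ; lever o_n−o_0 = (3.7071,1.7071,-4.0000)
cross product → J_v[:, 0] = (-1.7071,3.7071,0.0000)
J_ω[:, 0] = z_0
entry J[0][0] = -1.7071

-1.707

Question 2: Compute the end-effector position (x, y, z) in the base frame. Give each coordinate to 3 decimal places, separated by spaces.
after link 1: o_1 = (0.0000, 0.0000, 3.0000)
after link 2: o_2 = (3.0000, 1.0000, 3.0000)
after link 3: o_3 = (3.0000, 1.0000, 0.0000)
after link 4: o_4 = (3.7071, 1.7071, -4.0000)

3.707 1.707 -4.000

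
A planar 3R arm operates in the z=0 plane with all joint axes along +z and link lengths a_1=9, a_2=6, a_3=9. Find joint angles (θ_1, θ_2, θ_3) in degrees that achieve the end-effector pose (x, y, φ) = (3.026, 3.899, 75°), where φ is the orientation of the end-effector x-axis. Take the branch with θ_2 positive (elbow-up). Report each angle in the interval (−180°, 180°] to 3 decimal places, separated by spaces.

wrist centre = target − a_3·(cos φ, sin φ) = (0.6966, -4.7943)
cos θ_2 = (23.4709−9²−6²)/(2·9·6) = -0.8660; θ_2 = 149.9982° (elbow-up)
β = atan2(-4.7943,0.6966) = -81.7326°; ψ = atan2(3.0002,3.8039) = 38.2628°
θ_1 = β − ψ = -119.9954°
θ_3 = φ − θ_1 − θ_2 = 44.9972° (wrapped to (-180°,180°])

-119.995 149.998 44.997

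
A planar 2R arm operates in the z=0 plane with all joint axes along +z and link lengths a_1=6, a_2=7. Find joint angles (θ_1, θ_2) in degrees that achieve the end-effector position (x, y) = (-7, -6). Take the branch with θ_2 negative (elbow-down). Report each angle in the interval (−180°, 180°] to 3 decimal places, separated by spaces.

cos θ_2 = (85.0000−6²−7²)/(2·6·7) = 0.0000; θ_2 = -90.0000° (elbow-down)
β = atan2(-6.0000,-7.0000) = -139.3987°; ψ = atan2(-7.0000,6.0000) = -49.3987°
θ_1 = β − ψ = -90.0000°

-90.000 -90.000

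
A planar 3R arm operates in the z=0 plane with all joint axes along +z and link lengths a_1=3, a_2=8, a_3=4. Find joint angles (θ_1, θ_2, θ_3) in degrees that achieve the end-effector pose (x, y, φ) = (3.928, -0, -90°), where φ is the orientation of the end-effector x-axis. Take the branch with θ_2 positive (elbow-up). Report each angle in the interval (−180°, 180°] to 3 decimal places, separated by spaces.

-88.966 150.004 -151.038

wrist centre = target − a_3·(cos φ, sin φ) = (3.9280, 4.0000)
cos θ_2 = (31.4292−3²−8²)/(2·3·8) = -0.8661; θ_2 = 150.0038° (elbow-up)
β = atan2(4.0000,3.9280) = 45.5203°; ψ = atan2(3.9995,-3.9285) = 134.4864°
θ_1 = β − ψ = -88.9661°
θ_3 = φ − θ_1 − θ_2 = -151.0378° (wrapped to (-180°,180°])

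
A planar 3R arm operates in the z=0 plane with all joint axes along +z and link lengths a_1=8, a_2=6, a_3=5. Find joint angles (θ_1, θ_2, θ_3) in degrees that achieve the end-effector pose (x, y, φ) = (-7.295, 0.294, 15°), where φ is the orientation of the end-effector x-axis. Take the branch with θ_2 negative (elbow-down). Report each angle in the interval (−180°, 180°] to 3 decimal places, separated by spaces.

wrist centre = target − a_3·(cos φ, sin φ) = (-12.1246, -1.0001)
cos θ_2 = (148.0068−8²−6²)/(2·8·6) = 0.5001; θ_2 = -59.9953° (elbow-down)
β = atan2(-1.0001,-12.1246) = -175.2847°; ψ = atan2(-5.1959,11.0004) = -25.2831°
θ_1 = β − ψ = -150.0016°
θ_3 = φ − θ_1 − θ_2 = -135.0031° (wrapped to (-180°,180°])

-150.002 -59.995 -135.003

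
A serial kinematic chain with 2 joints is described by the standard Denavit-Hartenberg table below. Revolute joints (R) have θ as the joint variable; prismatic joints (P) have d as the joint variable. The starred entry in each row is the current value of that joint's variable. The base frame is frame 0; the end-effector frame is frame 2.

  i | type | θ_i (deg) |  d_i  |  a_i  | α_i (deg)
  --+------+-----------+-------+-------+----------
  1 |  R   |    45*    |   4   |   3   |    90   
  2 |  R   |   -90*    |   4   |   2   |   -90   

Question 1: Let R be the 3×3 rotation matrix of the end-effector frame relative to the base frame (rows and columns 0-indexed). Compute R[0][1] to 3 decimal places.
End-effector y-axis (col 1 of R) = (-0.7071,0.7071,-0.0000)
R[0][1] = -0.7071

-0.707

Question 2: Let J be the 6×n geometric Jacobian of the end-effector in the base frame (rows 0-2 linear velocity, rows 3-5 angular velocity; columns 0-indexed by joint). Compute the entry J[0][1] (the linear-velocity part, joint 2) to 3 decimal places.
axis z_1 = (0.7071,-0.7071,0.0000); lever o_n−o_1 = (2.8284,-2.8284,-2.0000)
cross product → J_v[:, 1] = (1.4142,1.4142,0.0000)
J_ω[:, 1] = z_1
entry J[0][1] = 1.4142

1.414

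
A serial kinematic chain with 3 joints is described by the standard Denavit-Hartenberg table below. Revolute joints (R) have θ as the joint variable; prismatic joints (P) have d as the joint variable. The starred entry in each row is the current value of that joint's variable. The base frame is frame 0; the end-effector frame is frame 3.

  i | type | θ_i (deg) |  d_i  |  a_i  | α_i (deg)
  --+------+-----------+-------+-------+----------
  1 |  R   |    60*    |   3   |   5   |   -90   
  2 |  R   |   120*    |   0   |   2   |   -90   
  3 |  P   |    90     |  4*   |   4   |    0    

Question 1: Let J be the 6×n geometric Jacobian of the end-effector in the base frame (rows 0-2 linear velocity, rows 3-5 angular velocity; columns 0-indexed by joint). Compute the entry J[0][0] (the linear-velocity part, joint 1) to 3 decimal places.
1.536

axis z_0 = ẑ; lever o_n−o_0 = (3.7321,-1.5359,3.2679)
cross product → J_v[:, 0] = (1.5359,3.7321,-0.0000)
J_ω[:, 0] = z_0
entry J[0][0] = 1.5359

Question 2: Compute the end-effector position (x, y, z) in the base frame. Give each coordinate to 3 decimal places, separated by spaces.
after link 1: o_1 = (2.5000, 4.3301, 3.0000)
after link 2: o_2 = (2.0000, 3.4641, 1.2679)
after link 3: o_3 = (3.7321, -1.5359, 3.2679)

3.732 -1.536 3.268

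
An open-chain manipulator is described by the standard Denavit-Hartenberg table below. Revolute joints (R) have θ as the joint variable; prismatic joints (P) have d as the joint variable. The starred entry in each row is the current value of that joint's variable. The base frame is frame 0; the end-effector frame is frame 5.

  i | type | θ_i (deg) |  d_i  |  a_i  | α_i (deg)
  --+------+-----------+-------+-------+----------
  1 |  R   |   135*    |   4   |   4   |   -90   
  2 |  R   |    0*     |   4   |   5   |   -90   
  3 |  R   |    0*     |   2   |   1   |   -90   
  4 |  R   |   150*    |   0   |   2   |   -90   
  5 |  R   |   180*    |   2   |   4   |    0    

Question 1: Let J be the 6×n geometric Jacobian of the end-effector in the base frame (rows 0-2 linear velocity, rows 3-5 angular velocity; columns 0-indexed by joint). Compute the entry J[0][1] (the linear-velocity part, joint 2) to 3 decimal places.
3.346

axis z_1 = (-0.7071,-0.7071,0.0000); lever o_n−o_1 = (-7.5887,1.9319,-4.7321)
cross product → J_v[:, 1] = (3.3461,-3.3461,-6.7321)
J_ω[:, 1] = z_1
entry J[0][1] = 3.3461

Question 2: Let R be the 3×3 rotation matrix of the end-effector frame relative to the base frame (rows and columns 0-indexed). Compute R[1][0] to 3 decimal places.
0.612

End-effector x-axis (col 0 of R) = (-0.6124,0.6124,-0.5000)
R[1][0] = 0.6124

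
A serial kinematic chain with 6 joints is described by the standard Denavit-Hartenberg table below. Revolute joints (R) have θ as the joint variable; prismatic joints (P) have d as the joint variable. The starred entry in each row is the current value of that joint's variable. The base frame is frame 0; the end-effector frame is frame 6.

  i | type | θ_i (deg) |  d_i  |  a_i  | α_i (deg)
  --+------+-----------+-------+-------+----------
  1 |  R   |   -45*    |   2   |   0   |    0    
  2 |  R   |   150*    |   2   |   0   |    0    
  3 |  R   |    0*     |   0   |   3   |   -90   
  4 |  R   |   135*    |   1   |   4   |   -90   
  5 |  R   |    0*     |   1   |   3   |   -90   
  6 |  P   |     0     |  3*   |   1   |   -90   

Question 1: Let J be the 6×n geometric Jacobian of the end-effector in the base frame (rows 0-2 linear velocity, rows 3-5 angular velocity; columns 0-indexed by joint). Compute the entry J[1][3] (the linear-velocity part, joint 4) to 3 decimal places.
-4.781

axis z_3 = (-0.9659,-0.2588,0.0000); lever o_n−o_3 = (3.5790,-5.6295,-4.9497)
cross product → J_v[:, 3] = (1.2811,-4.7811,6.3640)
J_ω[:, 3] = z_3
entry J[1][3] = -4.7811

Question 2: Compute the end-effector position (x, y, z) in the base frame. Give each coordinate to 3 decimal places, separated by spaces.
2.803 -2.732 -0.950

after link 1: o_1 = (0.0000, 0.0000, 2.0000)
after link 2: o_2 = (0.0000, 0.0000, 4.0000)
after link 3: o_3 = (-0.7765, 2.8978, 4.0000)
after link 4: o_4 = (-1.0103, -0.0931, 1.1716)
after link 5: o_5 = (-0.2783, -2.8251, -0.2426)
after link 6: o_6 = (2.8025, -2.7317, -0.9497)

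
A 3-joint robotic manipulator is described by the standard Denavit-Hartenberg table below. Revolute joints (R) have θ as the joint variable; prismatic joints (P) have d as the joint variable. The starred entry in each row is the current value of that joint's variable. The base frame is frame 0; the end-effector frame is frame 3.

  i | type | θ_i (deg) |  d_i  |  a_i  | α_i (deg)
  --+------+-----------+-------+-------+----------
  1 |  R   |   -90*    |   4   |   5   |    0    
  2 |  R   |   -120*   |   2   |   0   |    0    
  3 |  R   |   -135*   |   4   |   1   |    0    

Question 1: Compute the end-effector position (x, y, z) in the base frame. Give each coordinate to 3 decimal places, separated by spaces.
0.966 -4.741 10.000

after link 1: o_1 = (0.0000, -5.0000, 4.0000)
after link 2: o_2 = (0.0000, -5.0000, 6.0000)
after link 3: o_3 = (0.9659, -4.7412, 10.0000)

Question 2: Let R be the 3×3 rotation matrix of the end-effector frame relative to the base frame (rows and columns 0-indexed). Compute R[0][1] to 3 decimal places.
-0.259

End-effector y-axis (col 1 of R) = (-0.2588,0.9659,0.0000)
R[0][1] = -0.2588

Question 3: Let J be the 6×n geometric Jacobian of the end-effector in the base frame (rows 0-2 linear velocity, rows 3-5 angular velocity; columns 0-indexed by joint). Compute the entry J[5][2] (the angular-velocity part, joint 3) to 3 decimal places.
1.000

axis z_2 = (0.0000,0.0000,1.0000); lever o_n−o_2 = (0.9659,0.2588,4.0000)
cross product → J_v[:, 2] = (-0.2588,0.9659,0.0000)
J_ω[:, 2] = z_2
entry J[5][2] = 1.0000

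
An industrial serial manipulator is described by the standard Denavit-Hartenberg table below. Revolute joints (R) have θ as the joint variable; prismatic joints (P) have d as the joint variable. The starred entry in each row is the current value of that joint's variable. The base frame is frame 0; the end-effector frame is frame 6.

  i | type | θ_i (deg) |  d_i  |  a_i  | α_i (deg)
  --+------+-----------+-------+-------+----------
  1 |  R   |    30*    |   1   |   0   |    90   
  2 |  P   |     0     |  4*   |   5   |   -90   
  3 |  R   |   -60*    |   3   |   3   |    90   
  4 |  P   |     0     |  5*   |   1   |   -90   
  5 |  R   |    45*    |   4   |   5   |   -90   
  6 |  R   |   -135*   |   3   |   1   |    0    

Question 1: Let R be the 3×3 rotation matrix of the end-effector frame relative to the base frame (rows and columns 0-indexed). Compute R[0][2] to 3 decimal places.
End-effector z-axis (col 2 of R) = (-0.2588,0.9659,0.0000)
R[0][2] = -0.2588

-0.259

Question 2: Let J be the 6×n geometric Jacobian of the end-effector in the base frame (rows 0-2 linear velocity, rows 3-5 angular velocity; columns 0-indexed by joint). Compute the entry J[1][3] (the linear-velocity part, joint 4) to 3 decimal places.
-0.866

prismatic axis z_3 = (-0.5000,-0.8660,0.0000)
J_v[:, 3] = z_3; J_ω[:, 3] = (0,0,0)
entry J[1][3] = -0.8660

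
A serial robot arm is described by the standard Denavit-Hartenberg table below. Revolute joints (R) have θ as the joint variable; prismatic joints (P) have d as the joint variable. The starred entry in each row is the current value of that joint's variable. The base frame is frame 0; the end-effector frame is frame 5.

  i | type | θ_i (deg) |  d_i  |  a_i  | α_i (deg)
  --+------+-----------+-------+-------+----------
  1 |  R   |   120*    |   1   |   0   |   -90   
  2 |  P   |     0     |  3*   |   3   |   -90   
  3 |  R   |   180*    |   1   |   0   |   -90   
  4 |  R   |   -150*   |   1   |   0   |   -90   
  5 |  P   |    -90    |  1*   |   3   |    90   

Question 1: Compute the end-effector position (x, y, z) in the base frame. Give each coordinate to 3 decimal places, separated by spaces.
after link 1: o_1 = (0.0000, 0.0000, 1.0000)
after link 2: o_2 = (-4.0981, 1.0981, 1.0000)
after link 3: o_3 = (-4.0981, 1.0981, 0.0000)
after link 4: o_4 = (-4.9641, 0.5981, 0.0000)
after link 5: o_5 = (-7.3122, -1.3349, -0.8660)

-7.312 -1.335 -0.866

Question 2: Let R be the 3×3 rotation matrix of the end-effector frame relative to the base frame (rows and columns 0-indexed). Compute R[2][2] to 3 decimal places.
0.500

End-effector z-axis (col 2 of R) = (0.4330,-0.7500,0.5000)
R[2][2] = 0.5000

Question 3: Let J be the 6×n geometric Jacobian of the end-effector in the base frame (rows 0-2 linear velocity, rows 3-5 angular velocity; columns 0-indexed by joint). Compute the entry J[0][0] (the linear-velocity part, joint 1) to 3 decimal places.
1.335

axis z_0 = ẑ; lever o_n−o_0 = (-7.3122,-1.3349,-0.8660)
cross product → J_v[:, 0] = (1.3349,-7.3122,0.0000)
J_ω[:, 0] = z_0
entry J[0][0] = 1.3349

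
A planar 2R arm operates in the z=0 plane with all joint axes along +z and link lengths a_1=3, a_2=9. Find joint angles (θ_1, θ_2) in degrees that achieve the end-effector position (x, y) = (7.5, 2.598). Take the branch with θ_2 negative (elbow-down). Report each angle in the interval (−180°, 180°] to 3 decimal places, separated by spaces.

120.000 -120.000

cos θ_2 = (62.9996−3²−9²)/(2·3·9) = -0.5000; θ_2 = -120.0005° (elbow-down)
β = atan2(2.5980,7.5000) = 19.1061°; ψ = atan2(-7.7942,-1.5001) = -100.8939°
θ_1 = β − ψ = 120.0000°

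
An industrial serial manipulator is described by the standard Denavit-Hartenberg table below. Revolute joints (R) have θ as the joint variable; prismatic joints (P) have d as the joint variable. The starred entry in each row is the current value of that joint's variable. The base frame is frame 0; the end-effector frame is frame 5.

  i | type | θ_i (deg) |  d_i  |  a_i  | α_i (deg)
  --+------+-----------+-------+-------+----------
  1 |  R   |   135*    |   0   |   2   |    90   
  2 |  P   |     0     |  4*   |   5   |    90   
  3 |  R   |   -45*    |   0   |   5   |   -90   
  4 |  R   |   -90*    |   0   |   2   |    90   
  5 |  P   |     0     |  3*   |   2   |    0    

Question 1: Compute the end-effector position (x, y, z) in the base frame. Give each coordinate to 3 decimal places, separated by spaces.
-4.121 7.778 -4.000

after link 1: o_1 = (-1.4142, 1.4142, 0.0000)
after link 2: o_2 = (-2.1213, 7.7782, 0.0000)
after link 3: o_3 = (-7.1213, 7.7782, -0.0000)
after link 4: o_4 = (-7.1213, 7.7782, -2.0000)
after link 5: o_5 = (-4.1213, 7.7782, -4.0000)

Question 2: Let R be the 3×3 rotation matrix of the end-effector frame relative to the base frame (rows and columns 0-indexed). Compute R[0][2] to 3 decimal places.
End-effector z-axis (col 2 of R) = (1.0000,-0.0000,0.0000)
R[0][2] = 1.0000

1.000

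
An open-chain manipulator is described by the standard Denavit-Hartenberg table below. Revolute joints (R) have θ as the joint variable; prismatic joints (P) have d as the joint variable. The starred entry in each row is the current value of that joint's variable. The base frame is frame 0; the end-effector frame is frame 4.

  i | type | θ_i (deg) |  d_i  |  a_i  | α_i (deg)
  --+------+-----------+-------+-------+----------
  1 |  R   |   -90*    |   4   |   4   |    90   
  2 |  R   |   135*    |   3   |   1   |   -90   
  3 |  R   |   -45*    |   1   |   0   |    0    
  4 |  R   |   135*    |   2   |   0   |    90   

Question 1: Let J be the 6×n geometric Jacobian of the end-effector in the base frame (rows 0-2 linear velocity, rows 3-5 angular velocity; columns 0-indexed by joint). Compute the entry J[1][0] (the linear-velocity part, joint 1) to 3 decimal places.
axis z_0 = ẑ; lever o_n−o_0 = (-3.0000,-1.1716,2.5858)
cross product → J_v[:, 0] = (1.1716,-3.0000,0.0000)
J_ω[:, 0] = z_0
entry J[1][0] = -3.0000

-3.000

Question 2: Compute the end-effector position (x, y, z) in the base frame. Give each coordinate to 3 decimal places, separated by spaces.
-3.000 -1.172 2.586

after link 1: o_1 = (0.0000, -4.0000, 4.0000)
after link 2: o_2 = (-3.0000, -3.2929, 4.7071)
after link 3: o_3 = (-3.0000, -2.5858, 4.0000)
after link 4: o_4 = (-3.0000, -1.1716, 2.5858)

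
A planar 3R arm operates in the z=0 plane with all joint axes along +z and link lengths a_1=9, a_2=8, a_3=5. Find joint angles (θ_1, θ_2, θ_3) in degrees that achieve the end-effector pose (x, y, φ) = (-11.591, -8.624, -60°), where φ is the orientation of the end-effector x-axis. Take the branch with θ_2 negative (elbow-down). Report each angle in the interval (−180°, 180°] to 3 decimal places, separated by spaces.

-134.997 -60.003 134.999

wrist centre = target − a_3·(cos φ, sin φ) = (-14.0910, -4.2939)
cos θ_2 = (216.9936−9²−8²)/(2·9·8) = 0.5000; θ_2 = -60.0029° (elbow-down)
β = atan2(-4.2939,-14.0910) = -163.0527°; ψ = atan2(-6.9284,12.9996) = -28.0562°
θ_1 = β − ψ = -134.9965°
θ_3 = φ − θ_1 − θ_2 = 134.9994° (wrapped to (-180°,180°])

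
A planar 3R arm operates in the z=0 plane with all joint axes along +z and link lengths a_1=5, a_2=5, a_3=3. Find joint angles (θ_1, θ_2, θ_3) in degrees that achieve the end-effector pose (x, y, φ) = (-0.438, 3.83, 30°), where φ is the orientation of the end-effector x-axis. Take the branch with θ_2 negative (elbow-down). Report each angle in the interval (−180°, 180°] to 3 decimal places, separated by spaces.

-150.006 -134.997 -44.998

wrist centre = target − a_3·(cos φ, sin φ) = (-3.0361, 2.3300)
cos θ_2 = (14.6467−5²−5²)/(2·5·5) = -0.7071; θ_2 = -134.9968° (elbow-down)
β = atan2(2.3300,-3.0361) = 142.4960°; ψ = atan2(-3.5357,1.4647) = -67.4984°
θ_1 = β − ψ = 209.9944°
θ_3 = φ − θ_1 − θ_2 = -44.9976° (wrapped to (-180°,180°])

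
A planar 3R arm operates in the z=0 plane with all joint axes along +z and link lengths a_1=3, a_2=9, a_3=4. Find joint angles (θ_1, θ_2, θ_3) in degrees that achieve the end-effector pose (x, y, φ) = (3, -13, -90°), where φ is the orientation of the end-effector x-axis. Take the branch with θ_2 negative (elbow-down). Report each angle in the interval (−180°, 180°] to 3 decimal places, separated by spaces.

wrist centre = target − a_3·(cos φ, sin φ) = (3.0000, -9.0000)
cos θ_2 = (90.0000−3²−9²)/(2·3·9) = 0.0000; θ_2 = -90.0000° (elbow-down)
β = atan2(-9.0000,3.0000) = -71.5651°; ψ = atan2(-9.0000,3.0000) = -71.5651°
θ_1 = β − ψ = 0.0000°
θ_3 = φ − θ_1 − θ_2 = 0.0000° (wrapped to (-180°,180°])

0.000 -90.000 0.000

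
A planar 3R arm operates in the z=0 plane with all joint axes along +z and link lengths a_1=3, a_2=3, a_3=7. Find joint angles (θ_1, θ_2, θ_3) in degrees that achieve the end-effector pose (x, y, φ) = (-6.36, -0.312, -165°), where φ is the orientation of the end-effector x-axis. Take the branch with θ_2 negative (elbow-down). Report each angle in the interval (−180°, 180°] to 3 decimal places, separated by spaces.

150.017 -150.007 -165.010

wrist centre = target − a_3·(cos φ, sin φ) = (0.4015, 1.4997)
cos θ_2 = (2.4104−3²−3²)/(2·3·3) = -0.8661; θ_2 = -150.0074° (elbow-down)
β = atan2(1.4997,0.4015) = 75.0132°; ψ = atan2(-1.4997,0.4017) = -75.0037°
θ_1 = β − ψ = 150.0169°
θ_3 = φ − θ_1 − θ_2 = -165.0096° (wrapped to (-180°,180°])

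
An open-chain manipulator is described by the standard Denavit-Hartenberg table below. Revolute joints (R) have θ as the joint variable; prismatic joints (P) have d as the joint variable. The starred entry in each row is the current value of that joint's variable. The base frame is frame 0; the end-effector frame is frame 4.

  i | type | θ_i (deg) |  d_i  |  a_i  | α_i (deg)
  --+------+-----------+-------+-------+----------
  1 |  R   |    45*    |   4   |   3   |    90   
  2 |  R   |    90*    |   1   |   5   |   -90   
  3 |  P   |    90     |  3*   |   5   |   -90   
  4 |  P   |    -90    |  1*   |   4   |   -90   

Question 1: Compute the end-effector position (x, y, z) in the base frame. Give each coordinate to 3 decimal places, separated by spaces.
-5.657 0.000 8.000

after link 1: o_1 = (2.1213, 2.1213, 4.0000)
after link 2: o_2 = (2.8284, 1.4142, 9.0000)
after link 3: o_3 = (-2.8284, 2.8284, 9.0000)
after link 4: o_4 = (-5.6569, 0.0000, 8.0000)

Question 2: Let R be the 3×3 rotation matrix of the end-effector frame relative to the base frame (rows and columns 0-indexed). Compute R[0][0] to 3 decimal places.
-0.707

End-effector x-axis (col 0 of R) = (-0.7071,-0.7071,0.0000)
R[0][0] = -0.7071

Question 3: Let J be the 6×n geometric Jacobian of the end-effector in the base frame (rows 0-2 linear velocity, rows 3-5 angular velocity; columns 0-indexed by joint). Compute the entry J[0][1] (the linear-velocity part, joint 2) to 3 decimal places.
-2.828

axis z_1 = (0.7071,-0.7071,0.0000); lever o_n−o_1 = (-7.7782,-2.1213,4.0000)
cross product → J_v[:, 1] = (-2.8284,-2.8284,-7.0000)
J_ω[:, 1] = z_1
entry J[0][1] = -2.8284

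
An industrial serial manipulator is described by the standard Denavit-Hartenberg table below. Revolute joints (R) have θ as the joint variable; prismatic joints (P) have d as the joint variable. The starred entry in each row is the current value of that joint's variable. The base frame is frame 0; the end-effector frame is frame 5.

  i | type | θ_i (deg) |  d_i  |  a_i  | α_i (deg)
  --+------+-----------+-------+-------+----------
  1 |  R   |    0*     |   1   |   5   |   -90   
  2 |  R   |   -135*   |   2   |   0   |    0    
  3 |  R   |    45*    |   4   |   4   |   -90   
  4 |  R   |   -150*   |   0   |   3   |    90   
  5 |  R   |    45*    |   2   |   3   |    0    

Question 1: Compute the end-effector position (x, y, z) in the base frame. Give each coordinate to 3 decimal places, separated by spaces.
7.121 6.829 -0.435

after link 1: o_1 = (5.0000, 0.0000, 1.0000)
after link 2: o_2 = (5.0000, 2.0000, 1.0000)
after link 3: o_3 = (5.0000, 6.0000, 5.0000)
after link 4: o_4 = (5.0000, 7.5000, 2.4019)
after link 5: o_5 = (7.1213, 6.8286, -0.4352)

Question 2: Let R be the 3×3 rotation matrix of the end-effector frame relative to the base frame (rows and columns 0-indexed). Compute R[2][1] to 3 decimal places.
0.612

End-effector y-axis (col 1 of R) = (0.7071,-0.3536,0.6124)
R[2][1] = 0.6124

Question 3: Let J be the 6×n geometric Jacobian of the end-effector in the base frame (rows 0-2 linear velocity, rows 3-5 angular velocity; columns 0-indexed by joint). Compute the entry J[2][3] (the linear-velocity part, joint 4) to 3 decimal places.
axis z_3 = (1.0000,0.0000,0.0000); lever o_n−o_3 = (2.1213,0.8286,-5.4352)
cross product → J_v[:, 3] = (-0.0000,5.4352,0.8286)
J_ω[:, 3] = z_3
entry J[2][3] = 0.8286

0.829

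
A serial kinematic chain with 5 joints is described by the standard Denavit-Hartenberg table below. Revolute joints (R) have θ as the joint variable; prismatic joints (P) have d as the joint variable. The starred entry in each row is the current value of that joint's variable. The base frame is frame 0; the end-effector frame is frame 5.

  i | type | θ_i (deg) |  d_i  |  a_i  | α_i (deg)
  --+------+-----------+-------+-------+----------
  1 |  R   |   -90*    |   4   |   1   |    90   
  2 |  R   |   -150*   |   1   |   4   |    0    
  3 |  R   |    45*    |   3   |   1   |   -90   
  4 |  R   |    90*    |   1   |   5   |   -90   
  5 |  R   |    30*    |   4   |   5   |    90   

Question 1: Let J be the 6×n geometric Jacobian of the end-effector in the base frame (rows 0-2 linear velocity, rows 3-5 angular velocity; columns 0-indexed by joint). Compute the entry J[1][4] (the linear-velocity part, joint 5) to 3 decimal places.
axis z_4 = (0.0000,-0.2588,0.9659); lever o_n−o_4 = (4.3301,1.3795,4.5108)
cross product → J_v[:, 4] = (-2.5000,4.1826,1.1207)
J_ω[:, 4] = z_4
entry J[1][4] = 4.1826

4.183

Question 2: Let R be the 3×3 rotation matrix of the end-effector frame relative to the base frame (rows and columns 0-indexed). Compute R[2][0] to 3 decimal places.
0.129

End-effector x-axis (col 0 of R) = (0.8660,0.4830,0.1294)
R[2][0] = 0.1294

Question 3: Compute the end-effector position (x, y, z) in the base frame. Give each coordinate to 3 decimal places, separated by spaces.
after link 1: o_1 = (0.0000, -1.0000, 4.0000)
after link 2: o_2 = (-1.0000, 2.4641, 2.0000)
after link 3: o_3 = (-4.0000, 2.7229, 1.0341)
after link 4: o_4 = (1.0000, 1.7570, 0.7753)
after link 5: o_5 = (5.3301, 3.1365, 5.2860)

5.330 3.137 5.286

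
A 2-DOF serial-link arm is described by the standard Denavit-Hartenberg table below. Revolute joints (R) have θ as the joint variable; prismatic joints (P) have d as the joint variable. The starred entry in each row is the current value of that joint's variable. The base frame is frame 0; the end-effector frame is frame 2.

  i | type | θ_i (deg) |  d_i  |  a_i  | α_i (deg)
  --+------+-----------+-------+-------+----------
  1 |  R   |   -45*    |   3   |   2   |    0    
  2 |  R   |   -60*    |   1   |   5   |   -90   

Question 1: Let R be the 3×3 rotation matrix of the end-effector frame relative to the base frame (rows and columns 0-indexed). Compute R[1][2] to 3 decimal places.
End-effector z-axis (col 2 of R) = (0.9659,-0.2588,0.0000)
R[1][2] = -0.2588

-0.259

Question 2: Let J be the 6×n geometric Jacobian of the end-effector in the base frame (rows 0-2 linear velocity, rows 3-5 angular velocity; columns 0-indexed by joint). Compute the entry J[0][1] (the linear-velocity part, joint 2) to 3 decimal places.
axis z_1 = (0.0000,0.0000,1.0000); lever o_n−o_1 = (-1.2941,-4.8296,1.0000)
cross product → J_v[:, 1] = (4.8296,-1.2941,0.0000)
J_ω[:, 1] = z_1
entry J[0][1] = 4.8296

4.830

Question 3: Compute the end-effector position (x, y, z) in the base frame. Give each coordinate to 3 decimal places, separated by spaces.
after link 1: o_1 = (1.4142, -1.4142, 3.0000)
after link 2: o_2 = (0.1201, -6.2438, 4.0000)

0.120 -6.244 4.000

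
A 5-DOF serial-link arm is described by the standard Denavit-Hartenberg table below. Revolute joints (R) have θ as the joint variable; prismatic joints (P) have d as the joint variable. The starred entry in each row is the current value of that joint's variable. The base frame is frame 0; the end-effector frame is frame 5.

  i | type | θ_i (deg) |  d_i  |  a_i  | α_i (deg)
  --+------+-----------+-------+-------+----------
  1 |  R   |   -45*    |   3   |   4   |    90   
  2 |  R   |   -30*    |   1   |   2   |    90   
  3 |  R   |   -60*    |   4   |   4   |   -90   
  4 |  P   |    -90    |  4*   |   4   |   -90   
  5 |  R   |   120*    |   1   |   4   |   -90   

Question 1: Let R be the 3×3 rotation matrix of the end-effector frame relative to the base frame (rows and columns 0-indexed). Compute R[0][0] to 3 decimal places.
0.024

End-effector x-axis (col 0 of R) = (0.0237,0.5887,0.8080)
R[0][0] = 0.0237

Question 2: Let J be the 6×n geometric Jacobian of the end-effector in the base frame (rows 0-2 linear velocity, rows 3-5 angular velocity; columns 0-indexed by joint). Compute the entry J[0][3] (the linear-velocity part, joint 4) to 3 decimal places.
0.177

prismatic axis z_3 = (0.1768,-0.8839,-0.4330)
J_v[:, 3] = z_3; J_ω[:, 3] = (0,0,0)
entry J[0][3] = 0.1768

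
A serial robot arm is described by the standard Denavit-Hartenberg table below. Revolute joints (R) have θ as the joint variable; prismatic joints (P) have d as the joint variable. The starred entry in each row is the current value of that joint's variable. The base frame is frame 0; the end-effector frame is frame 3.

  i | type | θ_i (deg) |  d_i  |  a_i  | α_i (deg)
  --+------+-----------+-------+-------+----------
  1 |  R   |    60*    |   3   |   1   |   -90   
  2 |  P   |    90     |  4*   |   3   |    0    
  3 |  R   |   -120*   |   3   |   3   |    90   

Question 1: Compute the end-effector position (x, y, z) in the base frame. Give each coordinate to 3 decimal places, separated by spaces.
-4.263 6.616 1.500

after link 1: o_1 = (0.5000, 0.8660, 3.0000)
after link 2: o_2 = (-2.9641, 2.8660, 0.0000)
after link 3: o_3 = (-4.2631, 6.6160, 1.5000)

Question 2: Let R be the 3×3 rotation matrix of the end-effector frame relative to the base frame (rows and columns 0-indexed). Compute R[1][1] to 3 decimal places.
0.500

End-effector y-axis (col 1 of R) = (-0.8660,0.5000,0.0000)
R[1][1] = 0.5000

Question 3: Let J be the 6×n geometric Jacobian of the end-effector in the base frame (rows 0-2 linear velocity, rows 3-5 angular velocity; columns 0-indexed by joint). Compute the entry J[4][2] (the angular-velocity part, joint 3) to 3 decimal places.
axis z_2 = (-0.8660,0.5000,0.0000); lever o_n−o_2 = (-1.2990,3.7500,1.5000)
cross product → J_v[:, 2] = (0.7500,1.2990,-2.5981)
J_ω[:, 2] = z_2
entry J[4][2] = 0.5000

0.500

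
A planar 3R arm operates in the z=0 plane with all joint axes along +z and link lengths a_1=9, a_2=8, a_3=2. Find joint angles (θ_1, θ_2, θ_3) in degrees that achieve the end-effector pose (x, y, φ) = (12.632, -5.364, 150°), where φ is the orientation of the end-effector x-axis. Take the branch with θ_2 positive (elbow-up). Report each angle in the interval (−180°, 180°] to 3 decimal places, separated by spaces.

wrist centre = target − a_3·(cos φ, sin φ) = (14.3641, -6.3640)
cos θ_2 = (246.8265−9²−8²)/(2·9·8) = 0.7071; θ_2 = 44.9983° (elbow-up)
β = atan2(-6.3640,14.3641) = -23.8958°; ψ = atan2(5.6567,14.6570) = 21.1034°
θ_1 = β − ψ = -44.9992°
θ_3 = φ − θ_1 − θ_2 = 150.0009° (wrapped to (-180°,180°])

-44.999 44.998 150.001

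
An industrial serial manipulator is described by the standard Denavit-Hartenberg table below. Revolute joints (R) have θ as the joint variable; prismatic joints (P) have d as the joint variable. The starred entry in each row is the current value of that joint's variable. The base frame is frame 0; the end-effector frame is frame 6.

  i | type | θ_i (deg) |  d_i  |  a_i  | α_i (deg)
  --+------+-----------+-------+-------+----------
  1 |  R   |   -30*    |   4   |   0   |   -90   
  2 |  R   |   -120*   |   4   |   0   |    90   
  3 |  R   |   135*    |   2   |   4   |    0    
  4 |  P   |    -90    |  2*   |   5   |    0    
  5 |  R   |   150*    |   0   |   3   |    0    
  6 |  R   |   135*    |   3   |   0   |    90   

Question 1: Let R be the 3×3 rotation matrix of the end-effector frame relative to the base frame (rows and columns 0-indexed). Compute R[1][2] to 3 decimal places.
-0.875

End-effector z-axis (col 2 of R) = (-0.2165,-0.8750,-0.4330)
R[1][2] = -0.8750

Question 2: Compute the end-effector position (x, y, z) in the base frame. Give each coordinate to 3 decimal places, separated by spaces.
after link 1: o_1 = (0.0000, 0.0000, 4.0000)
after link 2: o_2 = (2.0000, 3.4641, 4.0000)
after link 3: o_3 = (3.1390, 6.0725, 0.5505)
after link 4: o_4 = (1.8758, 10.8843, 2.6124)
after link 5: o_5 = (2.7423, 9.4874, 0.1028)
after link 6: o_6 = (0.4923, 10.7864, -1.3972)

0.492 10.786 -1.397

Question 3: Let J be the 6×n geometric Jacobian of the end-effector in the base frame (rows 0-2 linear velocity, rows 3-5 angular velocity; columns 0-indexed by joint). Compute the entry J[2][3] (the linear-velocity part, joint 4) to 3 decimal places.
prismatic axis z_3 = (-0.7500,0.4330,-0.5000)
J_v[:, 3] = z_3; J_ω[:, 3] = (0,0,0)
entry J[2][3] = -0.5000

-0.500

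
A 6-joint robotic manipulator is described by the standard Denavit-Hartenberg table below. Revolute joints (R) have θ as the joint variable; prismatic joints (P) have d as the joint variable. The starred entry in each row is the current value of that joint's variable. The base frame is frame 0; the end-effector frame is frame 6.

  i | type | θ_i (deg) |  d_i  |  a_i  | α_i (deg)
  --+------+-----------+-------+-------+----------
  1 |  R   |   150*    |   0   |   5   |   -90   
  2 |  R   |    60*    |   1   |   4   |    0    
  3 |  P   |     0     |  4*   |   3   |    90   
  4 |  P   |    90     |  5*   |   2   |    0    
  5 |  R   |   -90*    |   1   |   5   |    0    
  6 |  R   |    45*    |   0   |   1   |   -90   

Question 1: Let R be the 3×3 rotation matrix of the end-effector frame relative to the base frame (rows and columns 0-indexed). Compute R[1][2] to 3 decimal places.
-0.789

End-effector z-axis (col 2 of R) = (-0.0474,-0.7891,0.6124)
R[1][2] = -0.7891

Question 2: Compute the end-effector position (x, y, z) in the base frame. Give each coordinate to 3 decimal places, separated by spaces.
-18.186 1.600 -8.005

after link 1: o_1 = (-4.3301, 2.5000, 0.0000)
after link 2: o_2 = (-6.5622, 2.6340, -3.4641)
after link 3: o_3 = (-9.8612, -0.0801, -6.0622)
after link 4: o_4 = (-14.6112, 0.3529, -3.5622)
after link 5: o_5 = (-17.5263, 2.0359, -7.3923)
after link 6: o_6 = (-18.1860, 1.6003, -8.0047)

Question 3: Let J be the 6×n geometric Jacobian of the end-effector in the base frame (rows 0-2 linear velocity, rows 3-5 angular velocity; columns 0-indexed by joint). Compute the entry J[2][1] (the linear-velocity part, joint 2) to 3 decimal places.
-11.550

axis z_1 = (-0.5000,-0.8660,0.0000); lever o_n−o_1 = (-13.8559,-0.8997,-8.0047)
cross product → J_v[:, 1] = (6.9323,-4.0023,-11.5497)
J_ω[:, 1] = z_1
entry J[2][1] = -11.5497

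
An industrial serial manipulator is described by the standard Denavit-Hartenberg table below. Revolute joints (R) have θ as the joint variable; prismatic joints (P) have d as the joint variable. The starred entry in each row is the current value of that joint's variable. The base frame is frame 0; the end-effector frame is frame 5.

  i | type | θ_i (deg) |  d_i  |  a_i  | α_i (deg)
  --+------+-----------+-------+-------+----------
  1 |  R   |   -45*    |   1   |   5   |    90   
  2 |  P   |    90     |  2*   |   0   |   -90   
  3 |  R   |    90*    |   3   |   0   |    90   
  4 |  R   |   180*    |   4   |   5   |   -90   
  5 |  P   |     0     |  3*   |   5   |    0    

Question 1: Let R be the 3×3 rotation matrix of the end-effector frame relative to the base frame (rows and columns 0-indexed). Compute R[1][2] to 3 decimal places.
-0.707

End-effector z-axis (col 2 of R) = (0.7071,-0.7071,0.0000)
R[1][2] = -0.7071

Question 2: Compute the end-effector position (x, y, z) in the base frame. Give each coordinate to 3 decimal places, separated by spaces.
-4.950 -12.021 5.000

after link 1: o_1 = (3.5355, -3.5355, 1.0000)
after link 2: o_2 = (2.1213, -4.9497, 1.0000)
after link 3: o_3 = (0.0000, -2.8284, 1.0000)
after link 4: o_4 = (-3.5355, -6.3640, 5.0000)
after link 5: o_5 = (-4.9497, -12.0208, 5.0000)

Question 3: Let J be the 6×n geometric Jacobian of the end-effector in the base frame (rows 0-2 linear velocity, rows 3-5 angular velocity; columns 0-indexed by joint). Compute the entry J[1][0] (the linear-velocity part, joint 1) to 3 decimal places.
-4.950

axis z_0 = ẑ; lever o_n−o_0 = (-4.9497,-12.0208,5.0000)
cross product → J_v[:, 0] = (12.0208,-4.9497,0.0000)
J_ω[:, 0] = z_0
entry J[1][0] = -4.9497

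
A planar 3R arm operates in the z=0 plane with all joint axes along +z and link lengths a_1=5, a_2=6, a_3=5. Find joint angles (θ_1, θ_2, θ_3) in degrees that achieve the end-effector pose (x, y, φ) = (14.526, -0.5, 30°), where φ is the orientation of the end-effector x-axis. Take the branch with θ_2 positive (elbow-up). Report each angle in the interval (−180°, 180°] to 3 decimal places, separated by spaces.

wrist centre = target − a_3·(cos φ, sin φ) = (10.1959, -3.0000)
cos θ_2 = (112.9558−5²−6²)/(2·5·6) = 0.8659; θ_2 = 30.0109° (elbow-up)
β = atan2(-3.0000,10.1959) = -16.3958°; ψ = atan2(3.0010,10.1956) = 16.4014°
θ_1 = β − ψ = -32.7972°
θ_3 = φ − θ_1 − θ_2 = 32.7863° (wrapped to (-180°,180°])

-32.797 30.011 32.786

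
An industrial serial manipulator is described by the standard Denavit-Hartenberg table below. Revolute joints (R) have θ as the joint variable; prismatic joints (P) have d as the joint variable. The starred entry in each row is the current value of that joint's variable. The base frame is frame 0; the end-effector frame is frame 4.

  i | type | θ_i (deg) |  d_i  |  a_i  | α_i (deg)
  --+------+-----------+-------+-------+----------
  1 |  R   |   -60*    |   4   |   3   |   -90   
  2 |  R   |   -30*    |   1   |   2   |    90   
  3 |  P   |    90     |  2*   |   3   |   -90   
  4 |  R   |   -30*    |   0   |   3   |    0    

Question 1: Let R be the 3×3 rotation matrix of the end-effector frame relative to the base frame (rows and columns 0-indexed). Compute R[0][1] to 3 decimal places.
End-effector y-axis (col 1 of R) = (0.6495,-0.1250,-0.7500)
R[0][1] = 0.6495

0.650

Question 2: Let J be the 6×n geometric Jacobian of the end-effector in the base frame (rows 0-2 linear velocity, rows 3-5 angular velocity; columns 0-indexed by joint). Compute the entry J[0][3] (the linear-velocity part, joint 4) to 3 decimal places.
axis z_3 = (-0.4330,0.7500,-0.5000); lever o_n−o_3 = (1.8750,1.9486,1.2990)
cross product → J_v[:, 3] = (1.9486,-0.3750,-2.2500)
J_ω[:, 3] = z_3
entry J[0][3] = 1.9486

1.949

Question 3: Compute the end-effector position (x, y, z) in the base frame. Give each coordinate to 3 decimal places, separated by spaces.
7.205 0.717 8.031

after link 1: o_1 = (1.5000, -2.5981, 4.0000)
after link 2: o_2 = (3.2321, -3.5981, 5.0000)
after link 3: o_3 = (5.3301, -1.2321, 6.7321)
after link 4: o_4 = (7.2051, 0.7165, 8.0311)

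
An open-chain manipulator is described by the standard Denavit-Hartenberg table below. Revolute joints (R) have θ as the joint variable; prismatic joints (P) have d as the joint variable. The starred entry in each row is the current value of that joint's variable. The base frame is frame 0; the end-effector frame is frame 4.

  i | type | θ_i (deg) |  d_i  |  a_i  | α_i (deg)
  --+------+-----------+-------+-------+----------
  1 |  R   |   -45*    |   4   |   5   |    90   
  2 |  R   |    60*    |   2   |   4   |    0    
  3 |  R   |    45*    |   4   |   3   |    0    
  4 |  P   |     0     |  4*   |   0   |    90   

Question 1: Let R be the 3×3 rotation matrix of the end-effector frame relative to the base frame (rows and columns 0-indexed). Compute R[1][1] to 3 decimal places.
-0.707

End-effector y-axis (col 1 of R) = (-0.7071,-0.7071,0.0000)
R[1][1] = -0.7071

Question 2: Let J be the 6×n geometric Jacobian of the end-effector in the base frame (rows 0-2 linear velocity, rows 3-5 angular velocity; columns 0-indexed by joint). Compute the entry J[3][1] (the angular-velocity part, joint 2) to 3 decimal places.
axis z_1 = (-0.7071,-0.7071,0.0000); lever o_n−o_1 = (-6.2059,-7.9362,6.3619)
cross product → J_v[:, 1] = (-4.4985,4.4985,1.2235)
J_ω[:, 1] = z_1
entry J[3][1] = -0.7071

-0.707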